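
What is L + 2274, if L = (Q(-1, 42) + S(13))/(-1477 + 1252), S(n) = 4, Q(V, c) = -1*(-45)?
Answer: 511601/225 ≈ 2273.8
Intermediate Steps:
Q(V, c) = 45
L = -49/225 (L = (45 + 4)/(-1477 + 1252) = 49/(-225) = 49*(-1/225) = -49/225 ≈ -0.21778)
L + 2274 = -49/225 + 2274 = 511601/225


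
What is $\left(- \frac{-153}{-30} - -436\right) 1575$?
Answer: $\frac{1357335}{2} \approx 6.7867 \cdot 10^{5}$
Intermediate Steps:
$\left(- \frac{-153}{-30} - -436\right) 1575 = \left(- \frac{\left(-153\right) \left(-1\right)}{30} + 436\right) 1575 = \left(\left(-1\right) \frac{51}{10} + 436\right) 1575 = \left(- \frac{51}{10} + 436\right) 1575 = \frac{4309}{10} \cdot 1575 = \frac{1357335}{2}$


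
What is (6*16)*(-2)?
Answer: -192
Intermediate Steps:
(6*16)*(-2) = 96*(-2) = -192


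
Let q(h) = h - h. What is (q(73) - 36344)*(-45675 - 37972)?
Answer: 3040066568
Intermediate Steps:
q(h) = 0
(q(73) - 36344)*(-45675 - 37972) = (0 - 36344)*(-45675 - 37972) = -36344*(-83647) = 3040066568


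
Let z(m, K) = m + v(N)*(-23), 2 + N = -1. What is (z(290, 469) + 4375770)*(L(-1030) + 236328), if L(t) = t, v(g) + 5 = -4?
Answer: 1029726872566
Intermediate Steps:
N = -3 (N = -2 - 1 = -3)
v(g) = -9 (v(g) = -5 - 4 = -9)
z(m, K) = 207 + m (z(m, K) = m - 9*(-23) = m + 207 = 207 + m)
(z(290, 469) + 4375770)*(L(-1030) + 236328) = ((207 + 290) + 4375770)*(-1030 + 236328) = (497 + 4375770)*235298 = 4376267*235298 = 1029726872566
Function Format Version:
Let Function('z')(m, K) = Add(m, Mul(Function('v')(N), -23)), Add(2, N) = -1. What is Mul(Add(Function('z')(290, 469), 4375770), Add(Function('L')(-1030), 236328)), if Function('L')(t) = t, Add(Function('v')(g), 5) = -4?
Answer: 1029726872566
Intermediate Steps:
N = -3 (N = Add(-2, -1) = -3)
Function('v')(g) = -9 (Function('v')(g) = Add(-5, -4) = -9)
Function('z')(m, K) = Add(207, m) (Function('z')(m, K) = Add(m, Mul(-9, -23)) = Add(m, 207) = Add(207, m))
Mul(Add(Function('z')(290, 469), 4375770), Add(Function('L')(-1030), 236328)) = Mul(Add(Add(207, 290), 4375770), Add(-1030, 236328)) = Mul(Add(497, 4375770), 235298) = Mul(4376267, 235298) = 1029726872566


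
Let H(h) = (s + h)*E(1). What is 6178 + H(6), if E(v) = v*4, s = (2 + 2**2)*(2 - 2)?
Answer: 6202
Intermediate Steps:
s = 0 (s = (2 + 4)*0 = 6*0 = 0)
E(v) = 4*v
H(h) = 4*h (H(h) = (0 + h)*(4*1) = h*4 = 4*h)
6178 + H(6) = 6178 + 4*6 = 6178 + 24 = 6202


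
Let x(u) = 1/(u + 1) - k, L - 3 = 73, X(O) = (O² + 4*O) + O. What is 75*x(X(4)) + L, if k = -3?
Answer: 11212/37 ≈ 303.03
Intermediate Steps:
X(O) = O² + 5*O
L = 76 (L = 3 + 73 = 76)
x(u) = 3 + 1/(1 + u) (x(u) = 1/(u + 1) - 1*(-3) = 1/(1 + u) + 3 = 3 + 1/(1 + u))
75*x(X(4)) + L = 75*((4 + 3*(4*(5 + 4)))/(1 + 4*(5 + 4))) + 76 = 75*((4 + 3*(4*9))/(1 + 4*9)) + 76 = 75*((4 + 3*36)/(1 + 36)) + 76 = 75*((4 + 108)/37) + 76 = 75*((1/37)*112) + 76 = 75*(112/37) + 76 = 8400/37 + 76 = 11212/37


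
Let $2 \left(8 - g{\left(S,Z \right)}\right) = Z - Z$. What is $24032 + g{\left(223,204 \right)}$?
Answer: $24040$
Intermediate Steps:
$g{\left(S,Z \right)} = 8$ ($g{\left(S,Z \right)} = 8 - \frac{Z - Z}{2} = 8 - 0 = 8 + 0 = 8$)
$24032 + g{\left(223,204 \right)} = 24032 + 8 = 24040$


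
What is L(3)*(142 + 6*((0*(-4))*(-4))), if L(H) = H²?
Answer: 1278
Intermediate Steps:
L(3)*(142 + 6*((0*(-4))*(-4))) = 3²*(142 + 6*((0*(-4))*(-4))) = 9*(142 + 6*(0*(-4))) = 9*(142 + 6*0) = 9*(142 + 0) = 9*142 = 1278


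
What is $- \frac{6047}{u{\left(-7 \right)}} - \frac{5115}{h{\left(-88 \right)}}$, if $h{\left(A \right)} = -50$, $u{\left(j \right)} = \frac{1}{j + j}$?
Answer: $\frac{847603}{10} \approx 84760.0$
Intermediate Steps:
$u{\left(j \right)} = \frac{1}{2 j}$
$- \frac{6047}{u{\left(-7 \right)}} - \frac{5115}{h{\left(-88 \right)}} = - \frac{6047}{\frac{1}{2} \frac{1}{-7}} - \frac{5115}{-50} = - \frac{6047}{\frac{1}{2} \left(- \frac{1}{7}\right)} - - \frac{1023}{10} = - \frac{6047}{- \frac{1}{14}} + \frac{1023}{10} = \left(-6047\right) \left(-14\right) + \frac{1023}{10} = 84658 + \frac{1023}{10} = \frac{847603}{10}$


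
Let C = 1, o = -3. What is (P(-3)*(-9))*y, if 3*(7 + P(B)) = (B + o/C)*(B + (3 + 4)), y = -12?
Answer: -1620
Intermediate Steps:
P(B) = -7 + (-3 + B)*(7 + B)/3 (P(B) = -7 + ((B - 3/1)*(B + (3 + 4)))/3 = -7 + ((B - 3*1)*(B + 7))/3 = -7 + ((B - 3)*(7 + B))/3 = -7 + ((-3 + B)*(7 + B))/3 = -7 + (-3 + B)*(7 + B)/3)
(P(-3)*(-9))*y = ((-14 + (1/3)*(-3)**2 + (4/3)*(-3))*(-9))*(-12) = ((-14 + (1/3)*9 - 4)*(-9))*(-12) = ((-14 + 3 - 4)*(-9))*(-12) = -15*(-9)*(-12) = 135*(-12) = -1620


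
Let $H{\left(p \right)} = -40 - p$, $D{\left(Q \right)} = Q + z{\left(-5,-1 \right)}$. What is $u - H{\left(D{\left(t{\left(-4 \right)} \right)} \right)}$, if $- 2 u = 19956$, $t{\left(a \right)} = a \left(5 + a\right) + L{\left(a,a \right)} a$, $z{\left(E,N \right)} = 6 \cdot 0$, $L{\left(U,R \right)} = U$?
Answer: $-9926$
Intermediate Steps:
$z{\left(E,N \right)} = 0$
$t{\left(a \right)} = a^{2} + a \left(5 + a\right)$ ($t{\left(a \right)} = a \left(5 + a\right) + a a = a \left(5 + a\right) + a^{2} = a^{2} + a \left(5 + a\right)$)
$D{\left(Q \right)} = Q$ ($D{\left(Q \right)} = Q + 0 = Q$)
$u = -9978$ ($u = \left(- \frac{1}{2}\right) 19956 = -9978$)
$u - H{\left(D{\left(t{\left(-4 \right)} \right)} \right)} = -9978 - \left(-40 - - 4 \left(5 + 2 \left(-4\right)\right)\right) = -9978 - \left(-40 - - 4 \left(5 - 8\right)\right) = -9978 - \left(-40 - \left(-4\right) \left(-3\right)\right) = -9978 - \left(-40 - 12\right) = -9978 - -52 = -9978 + 52 = -9926$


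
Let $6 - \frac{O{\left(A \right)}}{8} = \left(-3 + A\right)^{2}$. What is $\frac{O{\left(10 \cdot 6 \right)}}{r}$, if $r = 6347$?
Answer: $- \frac{25944}{6347} \approx -4.0876$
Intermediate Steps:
$O{\left(A \right)} = 48 - 8 \left(-3 + A\right)^{2}$
$\frac{O{\left(10 \cdot 6 \right)}}{r} = \frac{48 - 8 \left(-3 + 10 \cdot 6\right)^{2}}{6347} = \left(48 - 8 \left(-3 + 60\right)^{2}\right) \frac{1}{6347} = \left(48 - 8 \cdot 57^{2}\right) \frac{1}{6347} = \left(48 - 25992\right) \frac{1}{6347} = \left(-25944\right) \frac{1}{6347} = - \frac{25944}{6347}$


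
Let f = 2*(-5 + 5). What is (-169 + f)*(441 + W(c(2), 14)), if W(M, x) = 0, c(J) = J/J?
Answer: -74529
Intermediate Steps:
c(J) = 1
f = 0 (f = 2*0 = 0)
(-169 + f)*(441 + W(c(2), 14)) = (-169 + 0)*(441 + 0) = -169*441 = -74529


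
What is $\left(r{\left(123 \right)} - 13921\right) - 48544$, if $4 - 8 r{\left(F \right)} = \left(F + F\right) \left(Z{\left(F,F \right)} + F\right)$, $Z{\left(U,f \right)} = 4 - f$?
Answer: $- \frac{125175}{2} \approx -62588.0$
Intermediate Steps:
$r{\left(F \right)} = \frac{1}{2} - F$ ($r{\left(F \right)} = \frac{1}{2} - \frac{\left(F + F\right) \left(\left(4 - F\right) + F\right)}{8} = \frac{1}{2} - \frac{2 F 4}{8} = \frac{1}{2} - \frac{8 F}{8} = \frac{1}{2} - F$)
$\left(r{\left(123 \right)} - 13921\right) - 48544 = \left(\left(\frac{1}{2} - 123\right) - 13921\right) - 48544 = \left(- \frac{245}{2} - 13921\right) - 48544 = - \frac{28087}{2} - 48544 = - \frac{125175}{2}$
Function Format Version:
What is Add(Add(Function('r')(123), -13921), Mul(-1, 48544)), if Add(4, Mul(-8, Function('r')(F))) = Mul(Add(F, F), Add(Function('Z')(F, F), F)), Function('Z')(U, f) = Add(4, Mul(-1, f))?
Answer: Rational(-125175, 2) ≈ -62588.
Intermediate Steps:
Function('r')(F) = Add(Rational(1, 2), Mul(-1, F)) (Function('r')(F) = Add(Rational(1, 2), Mul(Rational(-1, 8), Mul(Add(F, F), Add(Add(4, Mul(-1, F)), F)))) = Add(Rational(1, 2), Mul(Rational(-1, 8), Mul(Mul(2, F), 4))) = Add(Rational(1, 2), Mul(Rational(-1, 8), Mul(8, F))) = Add(Rational(1, 2), Mul(-1, F)))
Add(Add(Function('r')(123), -13921), Mul(-1, 48544)) = Add(Add(Add(Rational(1, 2), Mul(-1, 123)), -13921), Mul(-1, 48544)) = Add(Add(Add(Rational(1, 2), -123), -13921), -48544) = Add(Add(Rational(-245, 2), -13921), -48544) = Add(Rational(-28087, 2), -48544) = Rational(-125175, 2)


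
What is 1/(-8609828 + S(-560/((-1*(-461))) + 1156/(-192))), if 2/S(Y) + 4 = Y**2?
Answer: -23676298345/203848855447837892 ≈ -1.1615e-7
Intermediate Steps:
S(Y) = 2/(-4 + Y**2)
1/(-8609828 + S(-560/((-1*(-461))) + 1156/(-192))) = 1/(-8609828 + 2/(-4 + (-560/((-1*(-461))) + 1156/(-192))**2)) = 1/(-8609828 + 2/(-4 + (-560/461 + 1156*(-1/192))**2)) = 1/(-8609828 + 2/(-4 + (-560*1/461 - 289/48)**2)) = 1/(-8609828 + 2/(-4 + (-560/461 - 289/48)**2)) = 1/(-8609828 + 2/(-4 + (-160109/22128)**2)) = 1/(-8609828 + 2/(-4 + 25634891881/489648384)) = 1/(-8609828 + 2/(23676298345/489648384)) = 1/(-8609828 + 2*(489648384/23676298345)) = 1/(-8609828 + 979296768/23676298345) = 1/(-203848855447837892/23676298345) = -23676298345/203848855447837892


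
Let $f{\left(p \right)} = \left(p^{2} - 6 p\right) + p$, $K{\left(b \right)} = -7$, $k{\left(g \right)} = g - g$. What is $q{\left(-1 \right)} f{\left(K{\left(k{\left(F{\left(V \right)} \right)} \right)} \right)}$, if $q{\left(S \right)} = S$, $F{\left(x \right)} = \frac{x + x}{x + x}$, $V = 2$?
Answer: $-84$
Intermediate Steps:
$F{\left(x \right)} = 1$ ($F{\left(x \right)} = \frac{2 x}{2 x} = 2 x \frac{1}{2 x} = 1$)
$k{\left(g \right)} = 0$
$f{\left(p \right)} = p^{2} - 5 p$
$q{\left(-1 \right)} f{\left(K{\left(k{\left(F{\left(V \right)} \right)} \right)} \right)} = - \left(-7\right) \left(-5 - 7\right) = - \left(-7\right) \left(-12\right) = \left(-1\right) 84 = -84$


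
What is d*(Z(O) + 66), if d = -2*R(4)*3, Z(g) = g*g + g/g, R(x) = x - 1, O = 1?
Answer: -1224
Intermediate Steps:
R(x) = -1 + x
Z(g) = 1 + g² (Z(g) = g² + 1 = 1 + g²)
d = -18 (d = -2*(-1 + 4)*3 = -2*3*3 = -6*3 = -18)
d*(Z(O) + 66) = -18*((1 + 1²) + 66) = -18*((1 + 1) + 66) = -18*(2 + 66) = -18*68 = -1224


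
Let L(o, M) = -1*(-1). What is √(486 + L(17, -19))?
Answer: √487 ≈ 22.068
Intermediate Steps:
L(o, M) = 1
√(486 + L(17, -19)) = √(486 + 1) = √487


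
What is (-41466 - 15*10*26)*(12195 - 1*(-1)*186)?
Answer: -561676446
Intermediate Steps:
(-41466 - 15*10*26)*(12195 - 1*(-1)*186) = (-41466 - 150*26)*(12195 + 1*186) = (-41466 - 3900)*(12195 + 186) = -45366*12381 = -561676446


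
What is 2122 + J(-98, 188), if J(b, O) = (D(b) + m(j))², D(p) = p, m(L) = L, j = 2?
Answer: 11338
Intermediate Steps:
J(b, O) = (2 + b)² (J(b, O) = (b + 2)² = (2 + b)²)
2122 + J(-98, 188) = 2122 + (2 - 98)² = 2122 + (-96)² = 2122 + 9216 = 11338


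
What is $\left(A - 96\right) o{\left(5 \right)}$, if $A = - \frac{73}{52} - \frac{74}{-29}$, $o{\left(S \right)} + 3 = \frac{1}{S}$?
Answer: $\frac{1001259}{3770} \approx 265.59$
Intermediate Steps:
$o{\left(S \right)} = -3 + \frac{1}{S}$
$A = \frac{1731}{1508}$ ($A = \left(-73\right) \frac{1}{52} - - \frac{74}{29} = - \frac{73}{52} + \frac{74}{29} = \frac{1731}{1508} \approx 1.1479$)
$\left(A - 96\right) o{\left(5 \right)} = \left(\frac{1731}{1508} - 96\right) \left(-3 + \frac{1}{5}\right) = - \frac{143037 \left(-3 + \frac{1}{5}\right)}{1508} = \left(- \frac{143037}{1508}\right) \left(- \frac{14}{5}\right) = \frac{1001259}{3770}$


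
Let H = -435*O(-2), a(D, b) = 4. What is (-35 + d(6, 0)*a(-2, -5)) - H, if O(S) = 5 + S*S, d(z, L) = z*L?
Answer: 3880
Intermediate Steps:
d(z, L) = L*z
O(S) = 5 + S**2
H = -3915 (H = -435*(5 + (-2)**2) = -435*(5 + 4) = -435*9 = -3915)
(-35 + d(6, 0)*a(-2, -5)) - H = (-35 + (0*6)*4) - 1*(-3915) = (-35 + 0*4) + 3915 = (-35 + 0) + 3915 = -35 + 3915 = 3880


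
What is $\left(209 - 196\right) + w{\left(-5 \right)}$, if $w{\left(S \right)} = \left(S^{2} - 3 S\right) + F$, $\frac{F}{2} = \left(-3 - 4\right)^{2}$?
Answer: $151$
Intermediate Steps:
$F = 98$ ($F = 2 \left(-3 - 4\right)^{2} = 2 \left(-7\right)^{2} = 2 \cdot 49 = 98$)
$w{\left(S \right)} = 98 + S^{2} - 3 S$ ($w{\left(S \right)} = \left(S^{2} - 3 S\right) + 98 = 98 + S^{2} - 3 S$)
$\left(209 - 196\right) + w{\left(-5 \right)} = \left(209 - 196\right) + \left(98 + \left(-5\right)^{2} - -15\right) = 13 + \left(98 + 25 + 15\right) = 13 + 138 = 151$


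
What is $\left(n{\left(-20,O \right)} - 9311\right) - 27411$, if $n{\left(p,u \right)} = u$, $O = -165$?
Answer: $-36887$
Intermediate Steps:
$\left(n{\left(-20,O \right)} - 9311\right) - 27411 = \left(-165 - 9311\right) - 27411 = -9476 - 27411 = -36887$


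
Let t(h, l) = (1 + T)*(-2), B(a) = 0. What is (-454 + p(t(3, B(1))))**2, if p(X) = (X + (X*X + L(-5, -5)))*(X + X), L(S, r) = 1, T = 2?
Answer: 682276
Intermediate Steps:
t(h, l) = -6 (t(h, l) = (1 + 2)*(-2) = 3*(-2) = -6)
p(X) = 2*X*(1 + X + X**2) (p(X) = (X + (X*X + 1))*(X + X) = (X + (X**2 + 1))*(2*X) = (X + (1 + X**2))*(2*X) = (1 + X + X**2)*(2*X) = 2*X*(1 + X + X**2))
(-454 + p(t(3, B(1))))**2 = (-454 + 2*(-6)*(1 - 6 + (-6)**2))**2 = (-454 + 2*(-6)*(1 - 6 + 36))**2 = (-454 + 2*(-6)*31)**2 = (-454 - 372)**2 = (-826)**2 = 682276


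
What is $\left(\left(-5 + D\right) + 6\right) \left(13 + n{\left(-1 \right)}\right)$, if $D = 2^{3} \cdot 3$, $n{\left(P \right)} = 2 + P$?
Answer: $350$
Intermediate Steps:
$D = 24$ ($D = 8 \cdot 3 = 24$)
$\left(\left(-5 + D\right) + 6\right) \left(13 + n{\left(-1 \right)}\right) = \left(\left(-5 + 24\right) + 6\right) \left(13 + \left(2 - 1\right)\right) = \left(19 + 6\right) \left(13 + 1\right) = 25 \cdot 14 = 350$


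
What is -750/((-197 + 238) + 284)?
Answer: -30/13 ≈ -2.3077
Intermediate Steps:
-750/((-197 + 238) + 284) = -750/(41 + 284) = -750/325 = -750*1/325 = -30/13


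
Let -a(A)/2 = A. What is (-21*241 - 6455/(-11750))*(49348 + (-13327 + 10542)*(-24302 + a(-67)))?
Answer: -400508064726226/1175 ≈ -3.4086e+11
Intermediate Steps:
a(A) = -2*A
(-21*241 - 6455/(-11750))*(49348 + (-13327 + 10542)*(-24302 + a(-67))) = (-21*241 - 6455/(-11750))*(49348 + (-13327 + 10542)*(-24302 - 2*(-67))) = (-5061 - 6455*(-1/11750))*(49348 - 2785*(-24302 + 134)) = (-5061 + 1291/2350)*(49348 - 2785*(-24168)) = -11892059*(49348 + 67307880)/2350 = -11892059/2350*67357228 = -400508064726226/1175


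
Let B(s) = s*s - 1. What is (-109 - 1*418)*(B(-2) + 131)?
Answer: -70618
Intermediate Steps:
B(s) = -1 + s**2 (B(s) = s**2 - 1 = -1 + s**2)
(-109 - 1*418)*(B(-2) + 131) = (-109 - 1*418)*((-1 + (-2)**2) + 131) = (-109 - 418)*((-1 + 4) + 131) = -527*(3 + 131) = -527*134 = -70618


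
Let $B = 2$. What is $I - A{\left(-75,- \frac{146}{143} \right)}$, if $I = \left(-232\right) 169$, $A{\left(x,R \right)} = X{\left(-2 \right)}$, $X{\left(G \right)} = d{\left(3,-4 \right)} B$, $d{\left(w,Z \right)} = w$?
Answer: $-39214$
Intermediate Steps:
$X{\left(G \right)} = 6$ ($X{\left(G \right)} = 3 \cdot 2 = 6$)
$A{\left(x,R \right)} = 6$
$I = -39208$
$I - A{\left(-75,- \frac{146}{143} \right)} = -39208 - 6 = -39214$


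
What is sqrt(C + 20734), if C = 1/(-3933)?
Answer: sqrt(35635960777)/1311 ≈ 143.99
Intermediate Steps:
C = -1/3933 ≈ -0.00025426
sqrt(C + 20734) = sqrt(-1/3933 + 20734) = sqrt(81546821/3933) = sqrt(35635960777)/1311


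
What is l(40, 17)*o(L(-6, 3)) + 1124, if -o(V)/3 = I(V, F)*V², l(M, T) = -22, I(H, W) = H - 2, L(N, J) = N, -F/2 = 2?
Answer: -17884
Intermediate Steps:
F = -4 (F = -2*2 = -4)
I(H, W) = -2 + H
o(V) = -3*V²*(-2 + V) (o(V) = -3*(-2 + V)*V² = -3*V²*(-2 + V))
l(40, 17)*o(L(-6, 3)) + 1124 = -66*(-6)²*(2 - 1*(-6)) + 1124 = -66*36*(2 + 6) + 1124 = -66*36*8 + 1124 = -22*864 + 1124 = -19008 + 1124 = -17884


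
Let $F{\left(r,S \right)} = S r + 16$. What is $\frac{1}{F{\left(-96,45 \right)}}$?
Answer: $- \frac{1}{4304} \approx -0.00023234$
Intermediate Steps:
$F{\left(r,S \right)} = 16 + S r$
$\frac{1}{F{\left(-96,45 \right)}} = \frac{1}{16 + 45 \left(-96\right)} = \frac{1}{16 - 4320} = \frac{1}{-4304} = - \frac{1}{4304}$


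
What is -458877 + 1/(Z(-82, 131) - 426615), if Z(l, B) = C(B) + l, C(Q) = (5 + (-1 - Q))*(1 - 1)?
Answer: -195801439270/426697 ≈ -4.5888e+5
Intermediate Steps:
C(Q) = 0 (C(Q) = (4 - Q)*0 = 0)
Z(l, B) = l (Z(l, B) = 0 + l = l)
-458877 + 1/(Z(-82, 131) - 426615) = -458877 + 1/(-82 - 426615) = -458877 + 1/(-426697) = -458877 - 1/426697 = -195801439270/426697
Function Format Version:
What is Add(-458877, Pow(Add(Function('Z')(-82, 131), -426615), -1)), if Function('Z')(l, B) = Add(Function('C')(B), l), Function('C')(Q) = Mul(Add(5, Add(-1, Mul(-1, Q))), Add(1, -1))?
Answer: Rational(-195801439270, 426697) ≈ -4.5888e+5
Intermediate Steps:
Function('C')(Q) = 0 (Function('C')(Q) = Mul(Add(4, Mul(-1, Q)), 0) = 0)
Function('Z')(l, B) = l (Function('Z')(l, B) = Add(0, l) = l)
Add(-458877, Pow(Add(Function('Z')(-82, 131), -426615), -1)) = Add(-458877, Pow(Add(-82, -426615), -1)) = Add(-458877, Pow(-426697, -1)) = Add(-458877, Rational(-1, 426697)) = Rational(-195801439270, 426697)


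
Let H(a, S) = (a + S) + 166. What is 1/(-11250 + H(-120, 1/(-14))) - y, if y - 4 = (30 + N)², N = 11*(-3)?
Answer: -2039155/156857 ≈ -13.000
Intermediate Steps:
N = -33
H(a, S) = 166 + S + a (H(a, S) = (S + a) + 166 = 166 + S + a)
y = 13 (y = 4 + (30 - 33)² = 4 + (-3)² = 4 + 9 = 13)
1/(-11250 + H(-120, 1/(-14))) - y = 1/(-11250 + (166 + 1/(-14) - 120)) - 1*13 = 1/(-11250 + (166 - 1/14 - 120)) - 13 = 1/(-11250 + 643/14) - 13 = 1/(-156857/14) - 13 = -14/156857 - 13 = -2039155/156857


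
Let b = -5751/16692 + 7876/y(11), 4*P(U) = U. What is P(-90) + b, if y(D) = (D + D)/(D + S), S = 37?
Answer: 95484669/5564 ≈ 17161.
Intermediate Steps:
P(U) = U/4
y(D) = 2*D/(37 + D) (y(D) = (D + D)/(D + 37) = (2*D)/(37 + D) = 2*D/(37 + D))
b = 95609859/5564 (b = -5751/16692 + 7876/((2*11/(37 + 11))) = -5751*1/16692 + 7876/((2*11/48)) = -1917/5564 + 7876/((2*11*(1/48))) = -1917/5564 + 7876/(11/24) = -1917/5564 + 7876*(24/11) = -1917/5564 + 17184 = 95609859/5564 ≈ 17184.)
P(-90) + b = (1/4)*(-90) + 95609859/5564 = -45/2 + 95609859/5564 = 95484669/5564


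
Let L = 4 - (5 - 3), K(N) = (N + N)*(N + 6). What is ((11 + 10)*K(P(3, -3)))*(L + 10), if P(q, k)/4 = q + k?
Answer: 0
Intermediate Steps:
P(q, k) = 4*k + 4*q (P(q, k) = 4*(q + k) = 4*(k + q) = 4*k + 4*q)
K(N) = 2*N*(6 + N) (K(N) = (2*N)*(6 + N) = 2*N*(6 + N))
L = 2 (L = 4 - 1*2 = 4 - 2 = 2)
((11 + 10)*K(P(3, -3)))*(L + 10) = ((11 + 10)*(2*(4*(-3) + 4*3)*(6 + (4*(-3) + 4*3))))*(2 + 10) = (21*(2*(-12 + 12)*(6 + (-12 + 12))))*12 = (21*(2*0*(6 + 0)))*12 = (21*(2*0*6))*12 = (21*0)*12 = 0*12 = 0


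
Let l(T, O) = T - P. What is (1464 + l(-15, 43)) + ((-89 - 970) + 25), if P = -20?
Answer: 435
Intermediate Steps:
l(T, O) = 20 + T (l(T, O) = T - 1*(-20) = T + 20 = 20 + T)
(1464 + l(-15, 43)) + ((-89 - 970) + 25) = (1464 + (20 - 15)) + ((-89 - 970) + 25) = (1464 + 5) + (-1059 + 25) = 1469 - 1034 = 435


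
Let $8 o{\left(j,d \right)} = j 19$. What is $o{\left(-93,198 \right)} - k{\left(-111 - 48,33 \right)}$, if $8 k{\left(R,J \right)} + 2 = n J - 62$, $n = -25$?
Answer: $- \frac{439}{4} \approx -109.75$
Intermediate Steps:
$k{\left(R,J \right)} = -8 - \frac{25 J}{8}$ ($k{\left(R,J \right)} = - \frac{1}{4} + \frac{- 25 J - 62}{8} = - \frac{1}{4} + \frac{-62 - 25 J}{8} = - \frac{1}{4} - \left(\frac{31}{4} + \frac{25 J}{8}\right) = -8 - \frac{25 J}{8}$)
$o{\left(j,d \right)} = \frac{19 j}{8}$ ($o{\left(j,d \right)} = \frac{j 19}{8} = \frac{19 j}{8}$)
$o{\left(-93,198 \right)} - k{\left(-111 - 48,33 \right)} = \frac{19}{8} \left(-93\right) - \left(-8 - \frac{825}{8}\right) = - \frac{1767}{8} - \left(-8 - \frac{825}{8}\right) = - \frac{1767}{8} - - \frac{889}{8} = - \frac{1767}{8} + \frac{889}{8} = - \frac{439}{4}$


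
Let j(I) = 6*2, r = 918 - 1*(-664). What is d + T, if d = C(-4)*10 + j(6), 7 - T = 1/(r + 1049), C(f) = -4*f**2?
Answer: -1633852/2631 ≈ -621.00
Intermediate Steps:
r = 1582 (r = 918 + 664 = 1582)
j(I) = 12
T = 18416/2631 (T = 7 - 1/(1582 + 1049) = 7 - 1/2631 = 18416/2631 ≈ 6.9996)
d = -628 (d = -4*(-4)**2*10 + 12 = -4*16*10 + 12 = -64*10 + 12 = -640 + 12 = -628)
d + T = -628 + 18416/2631 = -1633852/2631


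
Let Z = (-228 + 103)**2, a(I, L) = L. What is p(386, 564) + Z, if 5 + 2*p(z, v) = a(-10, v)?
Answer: 31809/2 ≈ 15905.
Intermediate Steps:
p(z, v) = -5/2 + v/2
Z = 15625 (Z = (-125)**2 = 15625)
p(386, 564) + Z = (-5/2 + (1/2)*564) + 15625 = (-5/2 + 282) + 15625 = 559/2 + 15625 = 31809/2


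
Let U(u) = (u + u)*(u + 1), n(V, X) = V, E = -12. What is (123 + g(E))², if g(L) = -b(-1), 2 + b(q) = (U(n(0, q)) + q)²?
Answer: 15376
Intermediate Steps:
U(u) = 2*u*(1 + u) (U(u) = (2*u)*(1 + u) = 2*u*(1 + u))
b(q) = -2 + q² (b(q) = -2 + (2*0*(1 + 0) + q)² = -2 + (2*0*1 + q)² = -2 + (0 + q)² = -2 + q²)
g(L) = 1 (g(L) = -(-2 + (-1)²) = -(-2 + 1) = -1*(-1) = 1)
(123 + g(E))² = (123 + 1)² = 124² = 15376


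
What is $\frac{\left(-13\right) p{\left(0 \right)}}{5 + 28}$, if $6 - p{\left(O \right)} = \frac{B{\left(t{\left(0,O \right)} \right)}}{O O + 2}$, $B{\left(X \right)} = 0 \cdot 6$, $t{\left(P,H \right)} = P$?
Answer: $- \frac{26}{11} \approx -2.3636$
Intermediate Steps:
$B{\left(X \right)} = 0$
$p{\left(O \right)} = 6$ ($p{\left(O \right)} = 6 - \frac{0}{O O + 2} = 6 - \frac{0}{O^{2} + 2} = 6 - \frac{0}{2 + O^{2}} = 6 - 0 = 6 + 0 = 6$)
$\frac{\left(-13\right) p{\left(0 \right)}}{5 + 28} = \frac{\left(-13\right) 6}{5 + 28} = - \frac{78}{33} = \left(-78\right) \frac{1}{33} = - \frac{26}{11}$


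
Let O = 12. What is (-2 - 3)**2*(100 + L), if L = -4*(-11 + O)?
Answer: 2400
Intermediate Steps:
L = -4 (L = -4*(-11 + 12) = -4*1 = -4)
(-2 - 3)**2*(100 + L) = (-2 - 3)**2*(100 - 4) = (-5)**2*96 = 25*96 = 2400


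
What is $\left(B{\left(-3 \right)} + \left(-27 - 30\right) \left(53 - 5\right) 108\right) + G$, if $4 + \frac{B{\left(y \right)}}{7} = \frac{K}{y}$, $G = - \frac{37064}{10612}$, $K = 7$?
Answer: $- \frac{2352169639}{7959} \approx -2.9554 \cdot 10^{5}$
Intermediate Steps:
$G = - \frac{9266}{2653}$ ($G = \left(-37064\right) \frac{1}{10612} = - \frac{9266}{2653} \approx -3.4926$)
$B{\left(y \right)} = -28 + \frac{49}{y}$ ($B{\left(y \right)} = -28 + 7 \frac{7}{y} = -28 + \frac{49}{y}$)
$\left(B{\left(-3 \right)} + \left(-27 - 30\right) \left(53 - 5\right) 108\right) + G = \left(\left(-28 + \frac{49}{-3}\right) + \left(-27 - 30\right) \left(53 - 5\right) 108\right) - \frac{9266}{2653} = \left(\left(-28 + 49 \left(- \frac{1}{3}\right)\right) + \left(-57\right) 48 \cdot 108\right) - \frac{9266}{2653} = \left(\left(-28 - \frac{49}{3}\right) - 295488\right) - \frac{9266}{2653} = \left(- \frac{133}{3} - 295488\right) - \frac{9266}{2653} = - \frac{886597}{3} - \frac{9266}{2653} = - \frac{2352169639}{7959}$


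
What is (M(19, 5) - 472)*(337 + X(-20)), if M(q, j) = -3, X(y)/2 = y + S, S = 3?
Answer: -143925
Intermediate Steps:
X(y) = 6 + 2*y (X(y) = 2*(y + 3) = 2*(3 + y) = 6 + 2*y)
(M(19, 5) - 472)*(337 + X(-20)) = (-3 - 472)*(337 + (6 + 2*(-20))) = -475*(337 + (6 - 40)) = -475*(337 - 34) = -475*303 = -143925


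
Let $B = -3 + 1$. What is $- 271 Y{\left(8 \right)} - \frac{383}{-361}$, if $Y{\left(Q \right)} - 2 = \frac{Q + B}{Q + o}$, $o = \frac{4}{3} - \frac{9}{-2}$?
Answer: $- \frac{19730073}{29963} \approx -658.48$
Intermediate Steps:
$B = -2$
$o = \frac{35}{6}$ ($o = 4 \cdot \frac{1}{3} - - \frac{9}{2} = \frac{4}{3} + \frac{9}{2} = \frac{35}{6} \approx 5.8333$)
$Y{\left(Q \right)} = 2 + \frac{-2 + Q}{\frac{35}{6} + Q}$ ($Y{\left(Q \right)} = 2 + \frac{Q - 2}{Q + \frac{35}{6}} = 2 + \frac{-2 + Q}{\frac{35}{6} + Q}$)
$- 271 Y{\left(8 \right)} - \frac{383}{-361} = - 271 \frac{2 \left(29 + 9 \cdot 8\right)}{35 + 6 \cdot 8} - \frac{383}{-361} = - 271 \frac{2 \left(29 + 72\right)}{35 + 48} - - \frac{383}{361} = - 271 \cdot 2 \cdot \frac{1}{83} \cdot 101 + \frac{383}{361} = \left(-271\right) \frac{202}{83} + \frac{383}{361} = - \frac{54742}{83} + \frac{383}{361} = - \frac{19730073}{29963}$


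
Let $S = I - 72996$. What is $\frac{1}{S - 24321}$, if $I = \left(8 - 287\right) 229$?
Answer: $- \frac{1}{161208} \approx -6.2032 \cdot 10^{-6}$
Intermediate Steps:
$I = -63891$ ($I = \left(-279\right) 229 = -63891$)
$S = -136887$ ($S = -63891 - 72996 = -136887$)
$\frac{1}{S - 24321} = \frac{1}{-136887 - 24321} = \frac{1}{-161208} = - \frac{1}{161208}$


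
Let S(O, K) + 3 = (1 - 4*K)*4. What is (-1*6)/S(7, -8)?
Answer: -2/43 ≈ -0.046512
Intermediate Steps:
S(O, K) = 1 - 16*K (S(O, K) = -3 + (1 - 4*K)*4 = -3 + (4 - 16*K) = 1 - 16*K)
(-1*6)/S(7, -8) = (-1*6)/(1 - 16*(-8)) = -6/(1 + 128) = -6/129 = -6*1/129 = -2/43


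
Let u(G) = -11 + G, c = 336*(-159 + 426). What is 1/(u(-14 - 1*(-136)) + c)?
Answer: 1/89823 ≈ 1.1133e-5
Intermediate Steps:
c = 89712 (c = 336*267 = 89712)
1/(u(-14 - 1*(-136)) + c) = 1/((-11 + (-14 - 1*(-136))) + 89712) = 1/((-11 + (-14 + 136)) + 89712) = 1/((-11 + 122) + 89712) = 1/(111 + 89712) = 1/89823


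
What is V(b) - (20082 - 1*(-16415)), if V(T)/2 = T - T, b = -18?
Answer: -36497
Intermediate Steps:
V(T) = 0 (V(T) = 2*(T - T) = 2*0 = 0)
V(b) - (20082 - 1*(-16415)) = 0 - (20082 - 1*(-16415)) = 0 - (20082 + 16415) = 0 - 1*36497 = 0 - 36497 = -36497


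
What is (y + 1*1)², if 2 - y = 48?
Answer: 2025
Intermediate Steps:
y = -46 (y = 2 - 1*48 = 2 - 48 = -46)
(y + 1*1)² = (-46 + 1*1)² = (-46 + 1)² = (-45)² = 2025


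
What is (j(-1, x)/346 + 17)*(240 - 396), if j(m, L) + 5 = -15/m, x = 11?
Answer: -459576/173 ≈ -2656.5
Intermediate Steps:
j(m, L) = -5 - 15/m
(j(-1, x)/346 + 17)*(240 - 396) = ((-5 - 15/(-1))/346 + 17)*(240 - 396) = ((-5 - 15*(-1))*(1/346) + 17)*(-156) = ((-5 + 15)*(1/346) + 17)*(-156) = (10*(1/346) + 17)*(-156) = (5/173 + 17)*(-156) = (2946/173)*(-156) = -459576/173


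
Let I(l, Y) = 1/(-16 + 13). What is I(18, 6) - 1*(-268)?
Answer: 803/3 ≈ 267.67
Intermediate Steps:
I(l, Y) = -⅓ (I(l, Y) = 1/(-3) = -⅓)
I(18, 6) - 1*(-268) = -⅓ - 1*(-268) = -⅓ + 268 = 803/3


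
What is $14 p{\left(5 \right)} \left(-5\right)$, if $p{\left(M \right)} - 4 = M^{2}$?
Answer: $-2030$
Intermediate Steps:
$p{\left(M \right)} = 4 + M^{2}$
$14 p{\left(5 \right)} \left(-5\right) = 14 \left(4 + 5^{2}\right) \left(-5\right) = 14 \left(4 + 25\right) \left(-5\right) = 14 \cdot 29 \left(-5\right) = 406 \left(-5\right) = -2030$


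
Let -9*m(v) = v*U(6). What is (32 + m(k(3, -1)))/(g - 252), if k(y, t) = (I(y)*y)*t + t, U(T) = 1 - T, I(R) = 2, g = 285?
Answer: 23/27 ≈ 0.85185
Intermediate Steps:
k(y, t) = t + 2*t*y (k(y, t) = (2*y)*t + t = 2*t*y + t = t + 2*t*y)
m(v) = 5*v/9 (m(v) = -v*(1 - 1*6)/9 = -v*(1 - 6)/9 = -v*(-5)/9 = -(-5)*v/9 = 5*v/9)
(32 + m(k(3, -1)))/(g - 252) = (32 + 5*(-(1 + 2*3))/9)/(285 - 252) = (32 + 5*(-(1 + 6))/9)/33 = (32 + 5*(-1*7)/9)*(1/33) = (32 + (5/9)*(-7))*(1/33) = (32 - 35/9)*(1/33) = (253/9)*(1/33) = 23/27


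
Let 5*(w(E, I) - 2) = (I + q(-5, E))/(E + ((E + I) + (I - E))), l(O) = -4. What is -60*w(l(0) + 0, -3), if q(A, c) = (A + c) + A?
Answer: -702/5 ≈ -140.40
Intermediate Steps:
q(A, c) = c + 2*A
w(E, I) = 2 + (-10 + E + I)/(5*(E + 2*I)) (w(E, I) = 2 + ((I + (E + 2*(-5)))/(E + ((E + I) + (I - E))))/5 = 2 + ((I + (E - 10))/(E + 2*I))/5 = 2 + ((I + (-10 + E))/(E + 2*I))/5 = 2 + ((-10 + E + I)/(E + 2*I))/5 = 2 + (-10 + E + I)/(5*(E + 2*I)))
-60*w(l(0) + 0, -3) = -12*(-10 + 11*(-4 + 0) + 21*(-3))/((-4 + 0) + 2*(-3)) = -12*(-10 + 11*(-4) - 63)/(-4 - 6) = -12*(-10 - 44 - 63)/(-10) = -12*(-1)*(-117)/10 = -60*117/50 = -702/5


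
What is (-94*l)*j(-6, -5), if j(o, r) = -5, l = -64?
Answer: -30080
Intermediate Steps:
(-94*l)*j(-6, -5) = -94*(-64)*(-5) = 6016*(-5) = -30080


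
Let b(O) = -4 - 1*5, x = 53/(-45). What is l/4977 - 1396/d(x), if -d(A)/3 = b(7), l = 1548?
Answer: -767344/14931 ≈ -51.393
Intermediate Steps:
x = -53/45 (x = 53*(-1/45) = -53/45 ≈ -1.1778)
b(O) = -9 (b(O) = -4 - 5 = -9)
d(A) = 27 (d(A) = -3*(-9) = 27)
l/4977 - 1396/d(x) = 1548/4977 - 1396/27 = 1548*(1/4977) - 1396*1/27 = 172/553 - 1396/27 = -767344/14931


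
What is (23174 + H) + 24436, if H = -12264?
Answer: 35346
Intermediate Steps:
(23174 + H) + 24436 = (23174 - 12264) + 24436 = 10910 + 24436 = 35346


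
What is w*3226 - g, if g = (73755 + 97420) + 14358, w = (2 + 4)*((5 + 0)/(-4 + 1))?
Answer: -217793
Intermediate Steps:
w = -10 (w = 6*(5/(-3)) = 6*(5*(-⅓)) = 6*(-5/3) = -10)
g = 185533 (g = 171175 + 14358 = 185533)
w*3226 - g = -10*3226 - 1*185533 = -32260 - 185533 = -217793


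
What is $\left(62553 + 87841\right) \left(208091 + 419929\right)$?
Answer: $94450439880$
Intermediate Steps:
$\left(62553 + 87841\right) \left(208091 + 419929\right) = 150394 \cdot 628020 = 94450439880$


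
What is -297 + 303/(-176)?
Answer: -52575/176 ≈ -298.72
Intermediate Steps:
-297 + 303/(-176) = -297 + 303*(-1/176) = -297 - 303/176 = -52575/176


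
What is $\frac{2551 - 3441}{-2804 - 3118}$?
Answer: $\frac{445}{2961} \approx 0.15029$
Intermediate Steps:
$\frac{2551 - 3441}{-2804 - 3118} = - \frac{890}{-5922} = \left(-890\right) \left(- \frac{1}{5922}\right) = \frac{445}{2961}$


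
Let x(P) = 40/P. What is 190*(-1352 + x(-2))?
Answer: -260680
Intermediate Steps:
190*(-1352 + x(-2)) = 190*(-1352 + 40/(-2)) = 190*(-1352 + 40*(-½)) = 190*(-1352 - 20) = 190*(-1372) = -260680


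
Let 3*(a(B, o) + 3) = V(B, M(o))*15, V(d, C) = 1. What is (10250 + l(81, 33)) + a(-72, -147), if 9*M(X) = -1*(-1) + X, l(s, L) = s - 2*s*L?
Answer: 4987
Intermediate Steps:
l(s, L) = s - 2*L*s
M(X) = ⅑ + X/9 (M(X) = (-1*(-1) + X)/9 = (1 + X)/9 = ⅑ + X/9)
a(B, o) = 2 (a(B, o) = -3 + (1*15)/3 = -3 + (⅓)*15 = -3 + 5 = 2)
(10250 + l(81, 33)) + a(-72, -147) = (10250 + 81*(1 - 2*33)) + 2 = (10250 + 81*(1 - 66)) + 2 = (10250 + 81*(-65)) + 2 = (10250 - 5265) + 2 = 4985 + 2 = 4987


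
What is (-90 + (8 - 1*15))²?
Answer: 9409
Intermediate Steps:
(-90 + (8 - 1*15))² = (-90 + (8 - 15))² = (-90 - 7)² = (-97)² = 9409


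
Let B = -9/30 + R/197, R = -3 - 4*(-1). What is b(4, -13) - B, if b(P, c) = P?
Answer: 8461/1970 ≈ 4.2949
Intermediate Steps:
R = 1 (R = -3 + 4 = 1)
B = -581/1970 (B = -9/30 + 1/197 = -9*1/30 + 1*(1/197) = -3/10 + 1/197 = -581/1970 ≈ -0.29492)
b(4, -13) - B = 4 - 1*(-581/1970) = 4 + 581/1970 = 8461/1970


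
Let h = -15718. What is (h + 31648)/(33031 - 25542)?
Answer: 15930/7489 ≈ 2.1271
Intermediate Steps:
(h + 31648)/(33031 - 25542) = (-15718 + 31648)/(33031 - 25542) = 15930/7489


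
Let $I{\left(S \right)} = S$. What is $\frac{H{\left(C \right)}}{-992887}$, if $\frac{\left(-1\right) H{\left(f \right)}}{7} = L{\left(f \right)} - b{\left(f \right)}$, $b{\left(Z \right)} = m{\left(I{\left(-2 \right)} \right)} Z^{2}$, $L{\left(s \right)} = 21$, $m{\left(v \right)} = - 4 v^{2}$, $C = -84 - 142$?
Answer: $\frac{817237}{141841} \approx 5.7616$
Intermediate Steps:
$C = -226$
$b{\left(Z \right)} = - 16 Z^{2}$ ($b{\left(Z \right)} = - 4 \left(-2\right)^{2} Z^{2} = \left(-4\right) 4 Z^{2} = - 16 Z^{2}$)
$H{\left(f \right)} = -147 - 112 f^{2}$ ($H{\left(f \right)} = - 7 \left(21 - - 16 f^{2}\right) = - 7 \left(21 + 16 f^{2}\right) = -147 - 112 f^{2}$)
$\frac{H{\left(C \right)}}{-992887} = \frac{-147 - 112 \left(-226\right)^{2}}{-992887} = \left(-147 - 5720512\right) \left(- \frac{1}{992887}\right) = \left(-5720659\right) \left(- \frac{1}{992887}\right) = \frac{817237}{141841}$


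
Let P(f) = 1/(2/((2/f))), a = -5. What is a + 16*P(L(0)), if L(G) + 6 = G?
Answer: -23/3 ≈ -7.6667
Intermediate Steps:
L(G) = -6 + G
P(f) = 1/f (P(f) = 1/(2*(f/2)) = 1/f)
a + 16*P(L(0)) = -5 + 16/(-6 + 0) = -5 + 16/(-6) = -5 + 16*(-1/6) = -5 - 8/3 = -23/3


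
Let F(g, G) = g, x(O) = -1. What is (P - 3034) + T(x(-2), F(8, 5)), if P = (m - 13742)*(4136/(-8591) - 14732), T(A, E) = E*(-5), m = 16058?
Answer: -26650454282/781 ≈ -3.4124e+7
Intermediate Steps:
T(A, E) = -5*E
P = -26648053488/781 (P = (16058 - 13742)*(4136/(-8591) - 14732) = 2316*(4136*(-1/8591) - 14732) = 2316*(-376/781 - 14732) = 2316*(-11506068/781) = -26648053488/781 ≈ -3.4120e+7)
(P - 3034) + T(x(-2), F(8, 5)) = (-26648053488/781 - 3034) - 5*8 = -26650423042/781 - 40 = -26650454282/781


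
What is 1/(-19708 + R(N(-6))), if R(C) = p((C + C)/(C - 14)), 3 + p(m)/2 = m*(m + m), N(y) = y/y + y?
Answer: -361/7116354 ≈ -5.0728e-5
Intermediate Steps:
N(y) = 1 + y
p(m) = -6 + 4*m² (p(m) = -6 + 2*(m*(m + m)) = -6 + 2*(m*(2*m)) = -6 + 2*(2*m²) = -6 + 4*m²)
R(C) = -6 + 16*C²/(-14 + C)² (R(C) = -6 + 4*((C + C)/(C - 14))² = -6 + 4*((2*C)/(-14 + C))² = -6 + 4*(2*C/(-14 + C))² = -6 + 4*(4*C²/(-14 + C)²) = -6 + 16*C²/(-14 + C)²)
1/(-19708 + R(N(-6))) = 1/(-19708 + (-6 + 16*(1 - 6)²/(-14 + (1 - 6))²)) = 1/(-19708 + (-6 + 16*(-5)²/(-14 - 5)²)) = 1/(-19708 + (-6 + 16*25/(-19)²)) = 1/(-19708 + (-6 + 16*25*(1/361))) = 1/(-19708 + (-6 + 400/361)) = 1/(-19708 - 1766/361) = 1/(-7116354/361) = -361/7116354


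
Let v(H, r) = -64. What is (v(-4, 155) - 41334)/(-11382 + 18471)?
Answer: -41398/7089 ≈ -5.8398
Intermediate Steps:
(v(-4, 155) - 41334)/(-11382 + 18471) = (-64 - 41334)/(-11382 + 18471) = -41398/7089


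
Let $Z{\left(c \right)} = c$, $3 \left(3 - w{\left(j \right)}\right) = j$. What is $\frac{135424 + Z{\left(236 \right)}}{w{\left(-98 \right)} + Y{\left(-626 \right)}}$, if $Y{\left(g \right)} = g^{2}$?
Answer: $\frac{81396}{235147} \approx 0.34615$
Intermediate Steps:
$w{\left(j \right)} = 3 - \frac{j}{3}$
$\frac{135424 + Z{\left(236 \right)}}{w{\left(-98 \right)} + Y{\left(-626 \right)}} = \frac{135424 + 236}{\left(3 - - \frac{98}{3}\right) + \left(-626\right)^{2}} = \frac{135660}{\left(3 + \frac{98}{3}\right) + 391876} = \frac{135660}{\frac{107}{3} + 391876} = \frac{135660}{\frac{1175735}{3}} = 135660 \cdot \frac{3}{1175735} = \frac{81396}{235147}$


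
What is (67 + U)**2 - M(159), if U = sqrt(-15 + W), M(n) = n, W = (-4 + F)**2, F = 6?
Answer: 4319 + 134*I*sqrt(11) ≈ 4319.0 + 444.43*I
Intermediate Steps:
W = 4 (W = (-4 + 6)**2 = 2**2 = 4)
U = I*sqrt(11) (U = sqrt(-15 + 4) = sqrt(-11) = I*sqrt(11) ≈ 3.3166*I)
(67 + U)**2 - M(159) = (67 + I*sqrt(11))**2 - 1*159 = (67 + I*sqrt(11))**2 - 159 = -159 + (67 + I*sqrt(11))**2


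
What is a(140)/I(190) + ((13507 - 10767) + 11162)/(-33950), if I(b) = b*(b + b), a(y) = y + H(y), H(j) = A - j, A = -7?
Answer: -2868463/7003400 ≈ -0.40958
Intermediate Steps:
H(j) = -7 - j
a(y) = -7 (a(y) = y + (-7 - y) = -7)
I(b) = 2*b**2 (I(b) = b*(2*b) = 2*b**2)
a(140)/I(190) + ((13507 - 10767) + 11162)/(-33950) = -7/(2*190**2) + ((13507 - 10767) + 11162)/(-33950) = -7/(2*36100) + (2740 + 11162)*(-1/33950) = -7/72200 + 13902*(-1/33950) = -7*1/72200 - 993/2425 = -7/72200 - 993/2425 = -2868463/7003400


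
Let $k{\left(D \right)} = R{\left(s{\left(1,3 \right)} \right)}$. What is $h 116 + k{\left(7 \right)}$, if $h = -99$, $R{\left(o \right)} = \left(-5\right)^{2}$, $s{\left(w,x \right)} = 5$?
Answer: $-11459$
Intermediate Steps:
$R{\left(o \right)} = 25$
$k{\left(D \right)} = 25$
$h 116 + k{\left(7 \right)} = \left(-99\right) 116 + 25 = -11484 + 25 = -11459$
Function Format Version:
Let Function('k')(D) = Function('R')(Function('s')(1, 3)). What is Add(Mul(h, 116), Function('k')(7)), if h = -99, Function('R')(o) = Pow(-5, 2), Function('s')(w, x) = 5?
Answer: -11459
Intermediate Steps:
Function('R')(o) = 25
Function('k')(D) = 25
Add(Mul(h, 116), Function('k')(7)) = Add(Mul(-99, 116), 25) = Add(-11484, 25) = -11459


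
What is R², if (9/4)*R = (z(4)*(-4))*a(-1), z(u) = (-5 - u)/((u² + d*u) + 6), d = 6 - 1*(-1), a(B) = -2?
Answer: 256/625 ≈ 0.40960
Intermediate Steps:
d = 7 (d = 6 + 1 = 7)
z(u) = (-5 - u)/(6 + u² + 7*u) (z(u) = (-5 - u)/((u² + 7*u) + 6) = (-5 - u)/(6 + u² + 7*u))
R = -16/25 (R = 4*((((-5 - 1*4)/(6 + 4² + 7*4))*(-4))*(-2))/9 = 4*((((-5 - 4)/(6 + 16 + 28))*(-4))*(-2))/9 = 4*(((-9/50)*(-4))*(-2))/9 = 4*((((1/50)*(-9))*(-4))*(-2))/9 = 4*(-9/50*(-4)*(-2))/9 = 4*((18/25)*(-2))/9 = (4/9)*(-36/25) = -16/25 ≈ -0.64000)
R² = (-16/25)² = 256/625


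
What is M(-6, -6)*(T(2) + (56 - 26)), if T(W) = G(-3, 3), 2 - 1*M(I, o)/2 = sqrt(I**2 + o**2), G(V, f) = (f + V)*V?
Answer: 120 - 360*sqrt(2) ≈ -389.12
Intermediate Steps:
G(V, f) = V*(V + f) (G(V, f) = (V + f)*V = V*(V + f))
M(I, o) = 4 - 2*sqrt(I**2 + o**2)
T(W) = 0 (T(W) = -3*(-3 + 3) = -3*0 = 0)
M(-6, -6)*(T(2) + (56 - 26)) = (4 - 2*sqrt((-6)**2 + (-6)**2))*(0 + (56 - 26)) = (4 - 2*sqrt(36 + 36))*(0 + 30) = (4 - 12*sqrt(2))*30 = 120 - 360*sqrt(2)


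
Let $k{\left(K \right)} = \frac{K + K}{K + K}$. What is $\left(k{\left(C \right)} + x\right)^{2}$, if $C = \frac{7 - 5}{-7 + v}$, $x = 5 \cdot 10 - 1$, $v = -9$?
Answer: $2500$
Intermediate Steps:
$x = 49$ ($x = 50 - 1 = 49$)
$C = - \frac{1}{8}$ ($C = \frac{7 - 5}{-7 - 9} = \frac{2}{-16} = 2 \left(- \frac{1}{16}\right) = - \frac{1}{8} \approx -0.125$)
$k{\left(K \right)} = 1$ ($k{\left(K \right)} = \frac{2 K}{2 K} = 2 K \frac{1}{2 K} = 1$)
$\left(k{\left(C \right)} + x\right)^{2} = \left(1 + 49\right)^{2} = 50^{2} = 2500$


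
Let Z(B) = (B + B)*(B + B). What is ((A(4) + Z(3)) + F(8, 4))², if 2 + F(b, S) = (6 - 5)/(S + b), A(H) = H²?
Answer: 361201/144 ≈ 2508.3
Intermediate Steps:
Z(B) = 4*B² (Z(B) = (2*B)*(2*B) = 4*B²)
F(b, S) = -2 + 1/(S + b) (F(b, S) = -2 + (6 - 5)/(S + b) = -2 + 1/(S + b))
((A(4) + Z(3)) + F(8, 4))² = ((4² + 4*3²) + (1 - 2*4 - 2*8)/(4 + 8))² = ((16 + 4*9) + (1 - 8 - 16)/12)² = ((16 + 36) + (1/12)*(-23))² = (52 - 23/12)² = (601/12)² = 361201/144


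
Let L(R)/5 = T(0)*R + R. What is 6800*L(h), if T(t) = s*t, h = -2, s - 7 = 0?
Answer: -68000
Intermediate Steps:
s = 7 (s = 7 + 0 = 7)
T(t) = 7*t
L(R) = 5*R (L(R) = 5*((7*0)*R + R) = 5*(0*R + R) = 5*(0 + R) = 5*R)
6800*L(h) = 6800*(5*(-2)) = 6800*(-10) = -68000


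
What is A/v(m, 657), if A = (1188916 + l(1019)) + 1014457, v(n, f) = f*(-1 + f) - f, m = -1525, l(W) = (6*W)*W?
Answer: 8433539/430335 ≈ 19.598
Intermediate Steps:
l(W) = 6*W²
v(n, f) = -f + f*(-1 + f)
A = 8433539 (A = (1188916 + 6*1019²) + 1014457 = (1188916 + 6*1038361) + 1014457 = (1188916 + 6230166) + 1014457 = 7419082 + 1014457 = 8433539)
A/v(m, 657) = 8433539/((657*(-2 + 657))) = 8433539/((657*655)) = 8433539/430335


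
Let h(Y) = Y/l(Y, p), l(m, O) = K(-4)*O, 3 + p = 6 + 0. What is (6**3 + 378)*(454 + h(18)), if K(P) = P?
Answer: 268785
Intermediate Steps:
p = 3 (p = -3 + (6 + 0) = -3 + 6 = 3)
l(m, O) = -4*O
h(Y) = -Y/12 (h(Y) = Y/((-4*3)) = Y/(-12) = Y*(-1/12) = -Y/12)
(6**3 + 378)*(454 + h(18)) = (6**3 + 378)*(454 - 1/12*18) = (216 + 378)*(454 - 3/2) = 594*(905/2) = 268785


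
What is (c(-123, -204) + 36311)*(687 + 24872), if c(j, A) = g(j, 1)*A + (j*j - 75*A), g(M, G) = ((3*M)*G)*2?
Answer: 5553766228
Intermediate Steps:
g(M, G) = 6*G*M (g(M, G) = (3*G*M)*2 = 6*G*M)
c(j, A) = j² - 75*A + 6*A*j (c(j, A) = (6*1*j)*A + (j*j - 75*A) = (6*j)*A + (j² - 75*A) = 6*A*j + (j² - 75*A) = j² - 75*A + 6*A*j)
(c(-123, -204) + 36311)*(687 + 24872) = (((-123)² - 75*(-204) + 6*(-204)*(-123)) + 36311)*(687 + 24872) = ((15129 + 15300 + 150552) + 36311)*25559 = (180981 + 36311)*25559 = 217292*25559 = 5553766228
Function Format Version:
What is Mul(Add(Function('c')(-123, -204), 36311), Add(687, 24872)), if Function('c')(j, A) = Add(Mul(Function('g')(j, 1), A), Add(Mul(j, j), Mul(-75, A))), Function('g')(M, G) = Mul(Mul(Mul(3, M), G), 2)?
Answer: 5553766228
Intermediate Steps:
Function('g')(M, G) = Mul(6, G, M) (Function('g')(M, G) = Mul(Mul(3, G, M), 2) = Mul(6, G, M))
Function('c')(j, A) = Add(Pow(j, 2), Mul(-75, A), Mul(6, A, j)) (Function('c')(j, A) = Add(Mul(Mul(6, 1, j), A), Add(Mul(j, j), Mul(-75, A))) = Add(Mul(Mul(6, j), A), Add(Pow(j, 2), Mul(-75, A))) = Add(Mul(6, A, j), Add(Pow(j, 2), Mul(-75, A))) = Add(Pow(j, 2), Mul(-75, A), Mul(6, A, j)))
Mul(Add(Function('c')(-123, -204), 36311), Add(687, 24872)) = Mul(Add(Add(Pow(-123, 2), Mul(-75, -204), Mul(6, -204, -123)), 36311), Add(687, 24872)) = Mul(Add(Add(15129, 15300, 150552), 36311), 25559) = Mul(Add(180981, 36311), 25559) = Mul(217292, 25559) = 5553766228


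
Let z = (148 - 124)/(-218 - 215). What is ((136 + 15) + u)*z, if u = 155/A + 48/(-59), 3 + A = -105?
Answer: -1895686/229923 ≈ -8.2449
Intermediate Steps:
A = -108 (A = -3 - 105 = -108)
u = -14329/6372 (u = 155/(-108) + 48/(-59) = 155*(-1/108) + 48*(-1/59) = -155/108 - 48/59 = -14329/6372 ≈ -2.2487)
z = -24/433 (z = 24/(-433) = 24*(-1/433) = -24/433 ≈ -0.055427)
((136 + 15) + u)*z = ((136 + 15) - 14329/6372)*(-24/433) = (151 - 14329/6372)*(-24/433) = (947843/6372)*(-24/433) = -1895686/229923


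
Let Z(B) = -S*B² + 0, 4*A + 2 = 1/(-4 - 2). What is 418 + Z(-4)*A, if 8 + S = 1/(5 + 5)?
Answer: 5243/15 ≈ 349.53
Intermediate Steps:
A = -13/24 (A = -½ + 1/(4*(-4 - 2)) = -½ + (¼)/(-6) = -½ + (¼)*(-⅙) = -½ - 1/24 = -13/24 ≈ -0.54167)
S = -79/10 (S = -8 + 1/(5 + 5) = -8 + 1/10 = -8 + ⅒ = -79/10 ≈ -7.9000)
Z(B) = 79*B²/10 (Z(B) = -(-79)*B²/10 + 0 = 79*B²/10 + 0 = 79*B²/10)
418 + Z(-4)*A = 418 + ((79/10)*(-4)²)*(-13/24) = 418 + ((79/10)*16)*(-13/24) = 418 + (632/5)*(-13/24) = 418 - 1027/15 = 5243/15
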